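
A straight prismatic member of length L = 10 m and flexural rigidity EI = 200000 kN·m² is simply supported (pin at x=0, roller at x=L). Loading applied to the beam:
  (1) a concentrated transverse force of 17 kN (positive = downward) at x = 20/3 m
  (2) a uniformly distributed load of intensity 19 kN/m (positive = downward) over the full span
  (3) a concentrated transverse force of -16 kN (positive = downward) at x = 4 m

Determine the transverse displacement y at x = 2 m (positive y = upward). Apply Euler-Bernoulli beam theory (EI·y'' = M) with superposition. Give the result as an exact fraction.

y(2) = -29113/4050000 m

Load 1 — point force P=17 kN at a=20/3 m (b=L-a=10/3):
  y_1 = -Pbx(L²-b²-x²)/(6LEI)  [x≤a] = -17·(10/3)·2·(10²-(10/3)²-2²)/(6·10·200000) = -3247/4050000 m
Load 2 — uniform load w=19 kN/m over full span:
  y_2 = -wx(L³-2Lx²+x³)/(24EI) = -19·2·(10³-2·10·2²+2³)/(24·200000) = -551/75000 m
Load 3 — point force P=-16 kN at a=4 m (b=L-a=6):
  y_3 = -Pbx(L²-b²-x²)/(6LEI)  [x≤a] = -(-16)·6·2·(10²-6²-2²)/(6·10·200000) = 3/3125 m
Superposition: y = Σ y_i = -29113/4050000 m ≈ -0.007188 m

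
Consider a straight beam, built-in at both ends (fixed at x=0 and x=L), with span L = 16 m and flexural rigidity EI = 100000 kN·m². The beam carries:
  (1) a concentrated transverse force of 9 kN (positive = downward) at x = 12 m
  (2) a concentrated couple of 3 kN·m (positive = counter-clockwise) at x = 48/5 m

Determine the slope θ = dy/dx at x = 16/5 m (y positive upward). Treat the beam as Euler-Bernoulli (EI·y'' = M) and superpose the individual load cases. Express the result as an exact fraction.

Load 1 — point force P=9 kN at a=12 m (b=L-a=4):
  θ_1 = -Pb²x(2aL-(3a+b)x)/(2L³EI)  [x≤a] = -9·4²·(16/5)·(2·12·16-(3·12+4)·(16/5))/(2·16³·100000) = -9/62500 rad
Load 2 — applied couple M₀=3 kN·m at a=48/5 m (b=L-a=32/5):
  θ_2 = (R_Ax²/2 - M_Ax)/EI  [x≤a] with R_A=27/100, M_A=24/25 = ((27/100)·(16/5)²/2 - (24/25)·(16/5))/100000 = -33/1953125 rad
Superposition: θ = Σ θ_i = -1257/7812500 rad ≈ -0.000161 rad

θ(16/5) = -1257/7812500 rad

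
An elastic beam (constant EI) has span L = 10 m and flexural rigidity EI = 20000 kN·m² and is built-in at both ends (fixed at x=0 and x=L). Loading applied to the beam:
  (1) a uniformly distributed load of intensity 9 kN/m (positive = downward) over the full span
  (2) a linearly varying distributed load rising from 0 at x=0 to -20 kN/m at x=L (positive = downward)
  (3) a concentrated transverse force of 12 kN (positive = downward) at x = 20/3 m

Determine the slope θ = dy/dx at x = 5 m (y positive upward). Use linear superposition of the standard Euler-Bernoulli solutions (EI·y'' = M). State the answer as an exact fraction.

θ(5) = 7/28800 rad

Load 1 — uniform load w=9 kN/m over full span:
  θ_1 = -wx(L-x)(L-2x)/(12EI) = -9·5·(10-5)·(10-2·5)/(12·20000) = 0 rad
Load 2 — triangular load w₀=-20 kN/m (0→w₀ over full span):
  θ_2 = -w₀(2x(L-x)(L-2x)(x+2L)+x²(L-x)²)/(120LEI) = -(-20)·(2·5·(10-5)·(10-2·5)·(5+2·10)+5²·(10-5)²)/(120·10·20000) = 1/1920 rad
Load 3 — point force P=12 kN at a=20/3 m (b=L-a=10/3):
  θ_3 = -Pb²x(2aL-(3a+b)x)/(2L³EI)  [x≤a] = -12·(10/3)²·5·(2·(20/3)·10-(3·(20/3)+(10/3))·5)/(2·10³·20000) = -1/3600 rad
Superposition: θ = Σ θ_i = 7/28800 rad ≈ 0.000243 rad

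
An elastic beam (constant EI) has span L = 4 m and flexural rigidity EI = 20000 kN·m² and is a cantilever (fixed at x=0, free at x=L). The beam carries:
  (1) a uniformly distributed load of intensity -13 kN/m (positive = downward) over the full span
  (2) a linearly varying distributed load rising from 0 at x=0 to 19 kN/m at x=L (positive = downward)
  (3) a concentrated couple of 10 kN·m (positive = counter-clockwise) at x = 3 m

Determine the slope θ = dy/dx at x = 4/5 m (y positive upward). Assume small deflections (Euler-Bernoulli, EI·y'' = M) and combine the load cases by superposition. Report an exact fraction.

Load 1 — uniform load w=-13 kN/m over full span:
  θ_1 = -wx(x²-3Lx+3L²)/(6EI) = -(-13)·(4/5)·((4/5)²-3·4·(4/5)+3·4²)/(6·20000) = 793/234375 rad
Load 2 — triangular load w₀=19 kN/m (0→w₀ over full span):
  θ_2 = (w₀Lx²/4-w₀L²x/3-w₀x⁴/(24L))/EI = (19·4·(4/5)²/4-19·4²·(4/5)/3-19·(4/5)⁴/(24·4))/20000 = -16169/4687500 rad
Load 3 — applied couple M₀=10 kN·m at a=3 m (b=L-a=1):
  θ_3 = M₀x/EI  [x≤a] = 10·(4/5)/20000 = 1/2500 rad
Superposition: θ = Σ θ_i = 261/781250 rad ≈ 0.000334 rad

θ(4/5) = 261/781250 rad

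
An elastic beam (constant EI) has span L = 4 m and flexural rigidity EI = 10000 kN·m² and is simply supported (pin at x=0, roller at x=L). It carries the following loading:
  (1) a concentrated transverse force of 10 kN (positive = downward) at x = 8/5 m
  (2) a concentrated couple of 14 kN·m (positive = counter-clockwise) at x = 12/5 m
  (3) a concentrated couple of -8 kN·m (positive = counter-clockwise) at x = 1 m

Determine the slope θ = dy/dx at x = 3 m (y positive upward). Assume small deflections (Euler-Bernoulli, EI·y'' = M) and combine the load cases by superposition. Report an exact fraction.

Load 1 — point force P=10 kN at a=8/5 m (b=L-a=12/5):
  θ_1 = -Pa(2L²-6Lx+3x²+a²)/(6LEI)  [x>a] = -10·(8/5)·(2·4²-6·4·3+3·3²+(8/5)²)/(6·4·10000) = 87/125000 rad
Load 2 — applied couple M₀=14 kN·m at a=12/5 m (b=L-a=8/5):
  θ_2 = (M₀x²/(2L)-M₀(x-a)+C₁)/EI  [x>a] with C₁=M₀(3b²-L²)/(6L)=-364/75 = (14·3²/(2·4)-14·(3-(12/5))+(-364/75))/10000 = 749/3000000 rad
Load 3 — applied couple M₀=-8 kN·m at a=1 m (b=L-a=3):
  θ_3 = (M₀x²/(2L)-M₀(x-a)+C₁)/EI  [x>a] with C₁=M₀(3b²-L²)/(6L)=-11/3 = ((-8)·3²/(2·4)-(-8)·(3-1)+(-11/3))/10000 = 1/3000 rad
Superposition: θ = Σ θ_i = 1279/1000000 rad ≈ 0.001279 rad

θ(3) = 1279/1000000 rad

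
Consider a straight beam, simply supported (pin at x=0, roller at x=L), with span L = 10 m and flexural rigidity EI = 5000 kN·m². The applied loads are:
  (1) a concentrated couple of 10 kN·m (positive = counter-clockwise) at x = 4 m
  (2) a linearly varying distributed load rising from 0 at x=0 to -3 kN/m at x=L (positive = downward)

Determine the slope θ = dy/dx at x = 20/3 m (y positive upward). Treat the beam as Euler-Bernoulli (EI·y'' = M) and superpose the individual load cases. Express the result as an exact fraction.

θ(20/3) = -2527/405000 rad

Load 1 — applied couple M₀=10 kN·m at a=4 m (b=L-a=6):
  θ_1 = (M₀x²/(2L)-M₀(x-a)+C₁)/EI  [x>a] with C₁=M₀(3b²-L²)/(6L)=4/3 = (10·(20/3)²/(2·10)-10·((20/3)-4)+(4/3))/5000 = -7/11250 rad
Load 2 — triangular load w₀=-3 kN/m (0→w₀ over full span):
  θ_2 = -w₀(7L⁴-30L²x²+15x⁴)/(360LEI) = -(-3)·(7·10⁴-30·10²·(20/3)²+15·(20/3)⁴)/(360·10·5000) = -91/16200 rad
Superposition: θ = Σ θ_i = -2527/405000 rad ≈ -0.006240 rad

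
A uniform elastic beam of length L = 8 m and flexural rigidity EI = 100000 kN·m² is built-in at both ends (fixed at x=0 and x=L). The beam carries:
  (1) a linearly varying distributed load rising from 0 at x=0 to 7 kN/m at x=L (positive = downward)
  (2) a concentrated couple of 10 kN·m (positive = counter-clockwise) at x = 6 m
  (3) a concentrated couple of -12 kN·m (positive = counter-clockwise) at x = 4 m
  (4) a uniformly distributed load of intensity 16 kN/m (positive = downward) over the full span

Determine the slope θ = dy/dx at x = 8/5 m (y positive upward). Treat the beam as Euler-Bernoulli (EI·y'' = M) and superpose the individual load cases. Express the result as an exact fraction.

θ(8/5) = -4699/5859375 rad

Load 1 — triangular load w₀=7 kN/m (0→w₀ over full span):
  θ_1 = -w₀(2x(L-x)(L-2x)(x+2L)+x²(L-x)²)/(120LEI) = -7·(2·(8/5)·(8-(8/5))·(8-2·(8/5))·((8/5)+2·8)+(8/5)²·(8-(8/5))²)/(120·8·100000) = -784/5859375 rad
Load 2 — applied couple M₀=10 kN·m at a=6 m (b=L-a=2):
  θ_2 = (R_Ax²/2 - M_Ax)/EI  [x≤a] with R_A=45/32, M_A=25/8 = ((45/32)·(8/5)²/2 - (25/8)·(8/5))/100000 = -1/31250 rad
Load 3 — applied couple M₀=-12 kN·m at a=4 m (b=L-a=4):
  θ_3 = (R_Ax²/2 - M_Ax)/EI  [x≤a] with R_A=-9/4, M_A=-3 = ((-9/4)·(8/5)²/2 - (-3)·(8/5))/100000 = 3/156250 rad
Load 4 — uniform load w=16 kN/m over full span:
  θ_4 = -wx(L-x)(L-2x)/(12EI) = -16·(8/5)·(8-(8/5))·(8-2·(8/5))/(12·100000) = -256/390625 rad
Superposition: θ = Σ θ_i = -4699/5859375 rad ≈ -0.000802 rad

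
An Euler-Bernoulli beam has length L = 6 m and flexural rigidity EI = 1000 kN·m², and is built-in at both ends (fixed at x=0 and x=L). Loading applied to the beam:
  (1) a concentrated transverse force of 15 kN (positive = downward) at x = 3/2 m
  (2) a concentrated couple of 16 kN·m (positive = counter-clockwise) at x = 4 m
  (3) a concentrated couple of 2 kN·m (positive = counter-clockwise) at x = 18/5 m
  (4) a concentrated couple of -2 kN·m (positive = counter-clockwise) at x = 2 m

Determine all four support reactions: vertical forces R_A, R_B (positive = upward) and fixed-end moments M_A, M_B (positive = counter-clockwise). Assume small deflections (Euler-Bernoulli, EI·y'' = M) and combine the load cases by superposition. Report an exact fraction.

R_A = 116981/7200 kN, M_A = 44711/2400 kN·m, R_B = -8981/7200 kN, M_B = -11149/2400 kN·m

Load 1 — point force P=15 kN at a=3/2 m (b=L-a=9/2):
  R_A = Pb²(3a+b)/L³ = 15·(9/2)²·(3·(3/2)+(9/2))/6³ = 405/32 kN
  M_A = Pab²/L² = 15·(3/2)·(9/2)²/6² = 405/32 kN·m
  R_B = Pa²(a+3b)/L³ = 15·(3/2)²·((3/2)+3·(9/2))/6³ = 75/32 kN
  M_B = -Pa²b/L² = -15·(3/2)²·(9/2)/6² = -135/32 kN·m
Load 2 — applied couple M₀=16 kN·m at a=4 m (b=L-a=2):
  R_A = 6M₀ab/L³ = 6·16·4·2/6³ = 32/9 kN
  M_A = M₀b(2a-b)/L² = 16·2·(2·4-2)/6² = 16/3 kN·m
  R_B = -6M₀ab/L³ = -6·16·4·2/6³ = -32/9 kN
  M_B = M₀a(2b-a)/L² = 16·4·(2·2-4)/6² = 0 kN·m
Load 3 — applied couple M₀=2 kN·m at a=18/5 m (b=L-a=12/5):
  R_A = 6M₀ab/L³ = 6·2·(18/5)·(12/5)/6³ = 12/25 kN
  M_A = M₀b(2a-b)/L² = 2·(12/5)·(2·(18/5)-(12/5))/6² = 16/25 kN·m
  R_B = -6M₀ab/L³ = -6·2·(18/5)·(12/5)/6³ = -12/25 kN
  M_B = M₀a(2b-a)/L² = 2·(18/5)·(2·(12/5)-(18/5))/6² = 6/25 kN·m
Load 4 — applied couple M₀=-2 kN·m at a=2 m (b=L-a=4):
  R_A = 6M₀ab/L³ = 6·(-2)·2·4/6³ = -4/9 kN
  M_A = M₀b(2a-b)/L² = (-2)·4·(2·2-4)/6² = 0 kN·m
  R_B = -6M₀ab/L³ = -6·(-2)·2·4/6³ = 4/9 kN
  M_B = M₀a(2b-a)/L² = (-2)·2·(2·4-2)/6² = -2/3 kN·m
Superposition: R_A = 116981/7200 kN, M_A = 44711/2400 kN·m, R_B = -8981/7200 kN, M_B = -11149/2400 kN·m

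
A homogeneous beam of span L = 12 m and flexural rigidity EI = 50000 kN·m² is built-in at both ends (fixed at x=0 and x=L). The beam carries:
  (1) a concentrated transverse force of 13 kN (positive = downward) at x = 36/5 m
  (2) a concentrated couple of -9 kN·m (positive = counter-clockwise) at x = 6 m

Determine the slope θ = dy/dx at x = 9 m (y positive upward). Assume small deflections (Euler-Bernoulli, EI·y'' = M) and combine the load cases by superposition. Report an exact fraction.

Load 1 — point force P=13 kN at a=36/5 m (b=L-a=24/5):
  θ_1 = Pa²(L-x)(2bL-(3b+a)(L-x))/(2L³EI)  [x>a] = 13·(36/5)²·(12-9)·(2·(24/5)·12-(3·(24/5)+(36/5))·(12-9))/(2·12³·50000) = 7371/12500000 rad
Load 2 — applied couple M₀=-9 kN·m at a=6 m (b=L-a=6):
  θ_2 = (R_Ax²/2 - M_Ax - M₀(x-a))/EI  [x>a] with R_A=-9/8, M_A=-9/4 = ((-9/8)·9²/2 - (-9/4)·9 - (-9)·(9-6))/50000 = 27/800000 rad
Superposition: θ = Σ θ_i = 62343/100000000 rad ≈ 0.000623 rad

θ(9) = 62343/100000000 rad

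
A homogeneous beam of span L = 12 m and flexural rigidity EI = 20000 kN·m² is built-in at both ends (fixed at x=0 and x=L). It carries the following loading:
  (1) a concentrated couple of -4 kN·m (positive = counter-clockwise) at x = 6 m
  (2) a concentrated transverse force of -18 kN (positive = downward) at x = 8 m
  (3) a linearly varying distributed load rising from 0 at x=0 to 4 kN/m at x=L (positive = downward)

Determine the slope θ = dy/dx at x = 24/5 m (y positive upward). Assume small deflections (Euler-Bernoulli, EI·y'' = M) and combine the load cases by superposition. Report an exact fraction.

θ(24/5) = 429/1562500 rad

Load 1 — applied couple M₀=-4 kN·m at a=6 m (b=L-a=6):
  θ_1 = (R_Ax²/2 - M_Ax)/EI  [x≤a] with R_A=-1/2, M_A=-1 = ((-1/2)·(24/5)²/2 - (-1)·(24/5))/20000 = -3/62500 rad
Load 2 — point force P=-18 kN at a=8 m (b=L-a=4):
  θ_2 = -Pb²x(2aL-(3a+b)x)/(2L³EI)  [x≤a] = -(-18)·4²·(24/5)·(2·8·12-(3·8+4)·(24/5))/(2·12³·20000) = 18/15625 rad
Load 3 — triangular load w₀=4 kN/m (0→w₀ over full span):
  θ_3 = -w₀(2x(L-x)(L-2x)(x+2L)+x²(L-x)²)/(120LEI) = -4·(2·(24/5)·(12-(24/5))·(12-2·(24/5))·((24/5)+2·12)+(24/5)²·(12-(24/5))²)/(120·12·20000) = -324/390625 rad
Superposition: θ = Σ θ_i = 429/1562500 rad ≈ 0.000275 rad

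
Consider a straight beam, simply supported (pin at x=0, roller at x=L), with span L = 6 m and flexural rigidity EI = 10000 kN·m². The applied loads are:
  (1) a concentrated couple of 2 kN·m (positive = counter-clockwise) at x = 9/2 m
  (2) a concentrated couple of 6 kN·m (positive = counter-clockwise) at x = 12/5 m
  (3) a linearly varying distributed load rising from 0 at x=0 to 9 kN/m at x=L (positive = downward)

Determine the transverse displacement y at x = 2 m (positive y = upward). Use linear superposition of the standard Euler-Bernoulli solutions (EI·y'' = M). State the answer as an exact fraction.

Load 1 — applied couple M₀=2 kN·m at a=9/2 m (b=L-a=3/2):
  y_1 = (M₀x³/(6L)+C₁x)/EI  [x≤a] with C₁=M₀(3b²-L²)/(6L)=-13/8 = (2·2³/(6·6)+(-13/8)·2)/10000 = -101/360000 m
Load 2 — applied couple M₀=6 kN·m at a=12/5 m (b=L-a=18/5):
  y_2 = (M₀x³/(6L)+C₁x)/EI  [x≤a] with C₁=M₀(3b²-L²)/(6L)=12/25 = (6·2³/(6·6)+(12/25)·2)/10000 = 43/187500 m
Load 3 — triangular load w₀=9 kN/m (0→w₀ over full span):
  y_3 = -w₀x(7L⁴-10L²x²+3x⁴)/(360LEI) = -9·2·(7·6⁴-10·6²·2²+3·2⁴)/(360·6·10000) = -4/625 m
Superposition: y = Σ y_i = -58061/9000000 m ≈ -0.006451 m

y(2) = -58061/9000000 m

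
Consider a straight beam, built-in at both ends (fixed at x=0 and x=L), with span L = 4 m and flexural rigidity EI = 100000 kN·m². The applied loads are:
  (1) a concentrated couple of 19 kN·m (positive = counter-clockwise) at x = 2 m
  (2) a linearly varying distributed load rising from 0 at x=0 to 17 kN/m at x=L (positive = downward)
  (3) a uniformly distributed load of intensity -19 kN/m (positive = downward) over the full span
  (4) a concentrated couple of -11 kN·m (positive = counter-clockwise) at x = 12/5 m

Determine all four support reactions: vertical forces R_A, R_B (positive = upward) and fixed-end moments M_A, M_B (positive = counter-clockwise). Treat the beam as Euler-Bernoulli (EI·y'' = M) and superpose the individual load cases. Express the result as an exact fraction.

R_A = -4927/200 kN, M_A = -4511/300 kN·m, R_B = -3473/200 kN, M_B = 4549/300 kN·m

Load 1 — applied couple M₀=19 kN·m at a=2 m (b=L-a=2):
  R_A = 6M₀ab/L³ = 6·19·2·2/4³ = 57/8 kN
  M_A = M₀b(2a-b)/L² = 19·2·(2·2-2)/4² = 19/4 kN·m
  R_B = -6M₀ab/L³ = -6·19·2·2/4³ = -57/8 kN
  M_B = M₀a(2b-a)/L² = 19·2·(2·2-2)/4² = 19/4 kN·m
Load 2 — triangular load w₀=17 kN/m (0→w₀ over full span):
  R_A = 3w₀L/20 = 3·17·4/20 = 51/5 kN
  M_A = w₀L²/30 = 17·4²/30 = 136/15 kN·m
  R_B = 7w₀L/20 = 7·17·4/20 = 119/5 kN
  M_B = -w₀L²/20 = -17·4²/20 = -68/5 kN·m
Load 3 — uniform load w=-19 kN/m over full span:
  R_A = wL/2 = (-19)·4/2 = -38 kN
  M_A = wL²/12 = (-19)·4²/12 = -76/3 kN·m
  R_B = wL/2 = (-19)·4/2 = -38 kN
  M_B = -wL²/12 = -(-19)·4²/12 = 76/3 kN·m
Load 4 — applied couple M₀=-11 kN·m at a=12/5 m (b=L-a=8/5):
  R_A = 6M₀ab/L³ = 6·(-11)·(12/5)·(8/5)/4³ = -99/25 kN
  M_A = M₀b(2a-b)/L² = (-11)·(8/5)·(2·(12/5)-(8/5))/4² = -88/25 kN·m
  R_B = -6M₀ab/L³ = -6·(-11)·(12/5)·(8/5)/4³ = 99/25 kN
  M_B = M₀a(2b-a)/L² = (-11)·(12/5)·(2·(8/5)-(12/5))/4² = -33/25 kN·m
Superposition: R_A = -4927/200 kN, M_A = -4511/300 kN·m, R_B = -3473/200 kN, M_B = 4549/300 kN·m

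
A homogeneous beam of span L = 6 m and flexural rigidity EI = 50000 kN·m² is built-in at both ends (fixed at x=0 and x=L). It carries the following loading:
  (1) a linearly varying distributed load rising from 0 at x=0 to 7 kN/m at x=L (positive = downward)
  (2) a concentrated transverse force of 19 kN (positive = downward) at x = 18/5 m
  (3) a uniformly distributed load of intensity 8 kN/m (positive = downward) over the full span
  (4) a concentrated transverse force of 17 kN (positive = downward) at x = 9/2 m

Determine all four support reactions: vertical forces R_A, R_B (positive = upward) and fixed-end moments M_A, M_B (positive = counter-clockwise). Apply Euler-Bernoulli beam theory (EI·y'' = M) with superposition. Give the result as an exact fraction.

Load 1 — triangular load w₀=7 kN/m (0→w₀ over full span):
  R_A = 3w₀L/20 = 3·7·6/20 = 63/10 kN
  M_A = w₀L²/30 = 7·6²/30 = 42/5 kN·m
  R_B = 7w₀L/20 = 7·7·6/20 = 147/10 kN
  M_B = -w₀L²/20 = -7·6²/20 = -63/5 kN·m
Load 2 — point force P=19 kN at a=18/5 m (b=L-a=12/5):
  R_A = Pb²(3a+b)/L³ = 19·(12/5)²·(3·(18/5)+(12/5))/6³ = 836/125 kN
  M_A = Pab²/L² = 19·(18/5)·(12/5)²/6² = 1368/125 kN·m
  R_B = Pa²(a+3b)/L³ = 19·(18/5)²·((18/5)+3·(12/5))/6³ = 1539/125 kN
  M_B = -Pa²b/L² = -19·(18/5)²·(12/5)/6² = -2052/125 kN·m
Load 3 — uniform load w=8 kN/m over full span:
  R_A = wL/2 = 8·6/2 = 24 kN
  M_A = wL²/12 = 8·6²/12 = 24 kN·m
  R_B = wL/2 = 8·6/2 = 24 kN
  M_B = -wL²/12 = -8·6²/12 = -24 kN·m
Load 4 — point force P=17 kN at a=9/2 m (b=L-a=3/2):
  R_A = Pb²(3a+b)/L³ = 17·(3/2)²·(3·(9/2)+(3/2))/6³ = 85/32 kN
  M_A = Pab²/L² = 17·(9/2)·(3/2)²/6² = 153/32 kN·m
  R_B = Pa²(a+3b)/L³ = 17·(9/2)²·((9/2)+3·(3/2))/6³ = 459/32 kN
  M_B = -Pa²b/L² = -17·(9/2)²·(3/2)/6² = -459/32 kN·m
Superposition: R_A = 158577/4000 kN, M_A = 192501/4000 kN·m, R_B = 261423/4000 kN, M_B = -269439/4000 kN·m

R_A = 158577/4000 kN, M_A = 192501/4000 kN·m, R_B = 261423/4000 kN, M_B = -269439/4000 kN·m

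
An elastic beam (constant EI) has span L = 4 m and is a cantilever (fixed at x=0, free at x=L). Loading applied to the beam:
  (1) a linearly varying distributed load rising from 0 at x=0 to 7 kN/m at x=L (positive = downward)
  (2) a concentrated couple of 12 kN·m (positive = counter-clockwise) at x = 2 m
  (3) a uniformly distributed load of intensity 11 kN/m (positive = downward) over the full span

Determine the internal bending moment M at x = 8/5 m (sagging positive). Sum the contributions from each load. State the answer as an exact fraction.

Load 1 — triangular load w₀=7 kN/m (0→w₀ over full span):
  M_1 = w₀Lx/2 - w₀L²/3 - w₀x³/(6L) = 7·4·(8/5)/2 - 7·4²/3 - 7·(8/5)³/(6·4) = -2016/125 kN·m
Load 2 — applied couple M₀=12 kN·m at a=2 m (b=L-a=2):
  M_2 = M₀  [x≤a] = 12 = 12 kN·m
Load 3 — uniform load w=11 kN/m over full span:
  M_3 = -w(L-x)²/2 = -11·(4-(8/5))²/2 = -792/25 kN·m
Superposition: M = Σ M_i = -4476/125 kN·m ≈ -35.808000 kN·m

M(8/5) = -4476/125 kN·m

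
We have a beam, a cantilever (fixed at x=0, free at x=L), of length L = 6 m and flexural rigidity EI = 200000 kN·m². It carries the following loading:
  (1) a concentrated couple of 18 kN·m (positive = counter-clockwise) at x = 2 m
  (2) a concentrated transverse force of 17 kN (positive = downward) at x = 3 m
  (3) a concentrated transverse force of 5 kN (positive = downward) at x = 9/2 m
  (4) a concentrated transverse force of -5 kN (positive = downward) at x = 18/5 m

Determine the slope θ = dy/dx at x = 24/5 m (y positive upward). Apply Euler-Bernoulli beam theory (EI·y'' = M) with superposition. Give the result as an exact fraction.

Load 1 — applied couple M₀=18 kN·m at a=2 m (b=L-a=4):
  θ_1 = M₀a/EI  [x>a] = 18·2/200000 = 9/50000 rad
Load 2 — point force P=17 kN at a=3 m (b=L-a=3):
  θ_2 = -Pa²/(2EI)  [x>a] = -17·3²/(2·200000) = -153/400000 rad
Load 3 — point force P=5 kN at a=9/2 m (b=L-a=3/2):
  θ_3 = -Pa²/(2EI)  [x>a] = -5·(9/2)²/(2·200000) = -81/320000 rad
Load 4 — point force P=-5 kN at a=18/5 m (b=L-a=12/5):
  θ_4 = -Pa²/(2EI)  [x>a] = -(-5)·(18/5)²/(2·200000) = 81/500000 rad
Superposition: θ = Σ θ_i = -2349/8000000 rad ≈ -0.000294 rad

θ(24/5) = -2349/8000000 rad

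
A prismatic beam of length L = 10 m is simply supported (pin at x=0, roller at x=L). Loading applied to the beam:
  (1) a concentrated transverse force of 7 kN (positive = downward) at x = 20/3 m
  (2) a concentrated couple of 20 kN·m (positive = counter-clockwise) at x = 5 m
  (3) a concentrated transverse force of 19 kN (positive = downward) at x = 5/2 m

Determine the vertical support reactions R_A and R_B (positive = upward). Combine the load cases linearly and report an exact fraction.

R_A = 223/12 kN, R_B = 89/12 kN

Load 1 — point force P=7 kN at a=20/3 m (b=L-a=10/3):
  R_A = Pb/L = 7·(10/3)/10 = 7/3 kN
  R_B = Pa/L = 7·(20/3)/10 = 14/3 kN
Load 2 — applied couple M₀=20 kN·m at a=5 m (b=L-a=5):
  R_A = M₀/L = 20/10 = 2 kN
  R_B = -M₀/L = -20/10 = -2 kN
Load 3 — point force P=19 kN at a=5/2 m (b=L-a=15/2):
  R_A = Pb/L = 19·(15/2)/10 = 57/4 kN
  R_B = Pa/L = 19·(5/2)/10 = 19/4 kN
Superposition: R_A = 223/12 kN, R_B = 89/12 kN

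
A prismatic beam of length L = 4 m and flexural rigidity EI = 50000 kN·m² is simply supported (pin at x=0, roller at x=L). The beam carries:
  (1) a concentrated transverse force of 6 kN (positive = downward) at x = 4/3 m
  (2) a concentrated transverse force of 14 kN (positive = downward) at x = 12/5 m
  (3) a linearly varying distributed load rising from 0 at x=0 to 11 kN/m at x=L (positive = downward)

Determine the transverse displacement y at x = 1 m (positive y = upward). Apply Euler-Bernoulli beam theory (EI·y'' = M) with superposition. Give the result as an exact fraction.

Load 1 — point force P=6 kN at a=4/3 m (b=L-a=8/3):
  y_1 = -Pbx(L²-b²-x²)/(6LEI)  [x≤a] = -6·(8/3)·1·(4²-(8/3)²-1²)/(6·4·50000) = -71/675000 m
Load 2 — point force P=14 kN at a=12/5 m (b=L-a=8/5):
  y_2 = -Pbx(L²-b²-x²)/(6LEI)  [x≤a] = -14·(8/5)·1·(4²-(8/5)²-1²)/(6·4·50000) = -2177/9375000 m
Load 3 — triangular load w₀=11 kN/m (0→w₀ over full span):
  y_3 = -w₀x(7L⁴-10L²x²+3x⁴)/(360LEI) = -11·1·(7·4⁴-10·4²·1²+3·1⁴)/(360·4·50000) = -1199/4800000 m
Superposition: y = Σ y_i = -3170827/5400000000 m ≈ -0.000587 m

y(1) = -3170827/5400000000 m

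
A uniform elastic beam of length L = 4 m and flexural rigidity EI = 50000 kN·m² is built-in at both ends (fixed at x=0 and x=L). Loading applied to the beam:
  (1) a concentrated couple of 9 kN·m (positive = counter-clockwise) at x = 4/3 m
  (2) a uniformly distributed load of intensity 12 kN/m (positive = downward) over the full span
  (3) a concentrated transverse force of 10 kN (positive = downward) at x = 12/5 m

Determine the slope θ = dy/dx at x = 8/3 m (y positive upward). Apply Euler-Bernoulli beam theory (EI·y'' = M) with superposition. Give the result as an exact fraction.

θ(8/3) = 899/8437500 rad

Load 1 — applied couple M₀=9 kN·m at a=4/3 m (b=L-a=8/3):
  θ_1 = (R_Ax²/2 - M_Ax - M₀(x-a))/EI  [x>a] with R_A=3, M_A=0 = (3·(8/3)²/2 - 0·(8/3) - 9·((8/3)-(4/3)))/50000 = -1/37500 rad
Load 2 — uniform load w=12 kN/m over full span:
  θ_2 = -wx(L-x)(L-2x)/(12EI) = -12·(8/3)·(4-(8/3))·(4-2·(8/3))/(12·50000) = 8/84375 rad
Load 3 — point force P=10 kN at a=12/5 m (b=L-a=8/5):
  θ_3 = Pa²(L-x)(2bL-(3b+a)(L-x))/(2L³EI)  [x>a] = 10·(12/5)²·(4-(8/3))·(2·(8/5)·4-(3·(8/5)+(12/5))·(4-(8/3)))/(2·4³·50000) = 3/78125 rad
Superposition: θ = Σ θ_i = 899/8437500 rad ≈ 0.000107 rad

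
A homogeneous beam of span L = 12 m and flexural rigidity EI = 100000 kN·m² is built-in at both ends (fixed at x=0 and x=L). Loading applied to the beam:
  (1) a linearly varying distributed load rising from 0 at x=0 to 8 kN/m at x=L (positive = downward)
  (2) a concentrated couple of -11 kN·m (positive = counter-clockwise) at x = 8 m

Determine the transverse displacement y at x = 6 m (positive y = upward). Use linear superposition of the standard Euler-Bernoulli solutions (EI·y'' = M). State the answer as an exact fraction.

y(6) = -97/50000 m

Load 1 — triangular load w₀=8 kN/m (0→w₀ over full span):
  y_1 = -w₀x²(L-x)²(x+2L)/(120LEI) = -8·6²·(12-6)²·(6+2·12)/(120·12·100000) = -27/12500 m
Load 2 — applied couple M₀=-11 kN·m at a=8 m (b=L-a=4):
  y_2 = (R_Ax³/6 - M_Ax²/2)/EI  [x≤a] with R_A=-11/9, M_A=-11/3 = ((-11/9)·6³/6 - (-11/3)·6²/2)/100000 = 11/50000 m
Superposition: y = Σ y_i = -97/50000 m ≈ -0.001940 m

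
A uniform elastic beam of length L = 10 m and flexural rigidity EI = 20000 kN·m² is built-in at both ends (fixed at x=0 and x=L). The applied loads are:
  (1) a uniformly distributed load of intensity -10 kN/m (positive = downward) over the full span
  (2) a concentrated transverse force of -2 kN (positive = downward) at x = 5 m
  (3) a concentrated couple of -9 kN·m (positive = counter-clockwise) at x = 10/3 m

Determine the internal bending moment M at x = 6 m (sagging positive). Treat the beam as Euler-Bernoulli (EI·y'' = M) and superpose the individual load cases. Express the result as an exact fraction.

Load 1 — uniform load w=-10 kN/m over full span:
  M_1 = wLx/2 - wL²/12 - wx²/2 = (-10)·10·6/2 - (-10)·10²/12 - (-10)·6²/2 = -110/3 kN·m
Load 2 — point force P=-2 kN at a=5 m (b=L-a=5):
  M_2 = Pa²(a+3b)(L-x)/L³ - Pa²b/L²  [x>a] = (-2)·5²·(5+3·5)·(10-6)/10³ - (-2)·5²·5/10² = -3/2 kN·m
Load 3 — applied couple M₀=-9 kN·m at a=10/3 m (b=L-a=20/3):
  M_3 = R_Ax - M_A - M₀  [x>a] with R_A=-6/5, M_A=0 = (-6/5)·6 - 0 - (-9) = 9/5 kN·m
Superposition: M = Σ M_i = -1091/30 kN·m ≈ -36.366667 kN·m

M(6) = -1091/30 kN·m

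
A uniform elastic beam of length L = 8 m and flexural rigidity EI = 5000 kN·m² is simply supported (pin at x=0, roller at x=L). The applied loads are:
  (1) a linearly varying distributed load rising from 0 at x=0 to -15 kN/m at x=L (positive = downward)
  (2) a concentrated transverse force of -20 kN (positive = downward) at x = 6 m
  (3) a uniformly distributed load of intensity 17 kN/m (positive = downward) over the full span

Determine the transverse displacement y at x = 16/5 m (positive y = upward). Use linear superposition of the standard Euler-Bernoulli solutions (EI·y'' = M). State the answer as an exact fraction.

Load 1 — triangular load w₀=-15 kN/m (0→w₀ over full span):
  y_1 = -w₀x(7L⁴-10L²x²+3x⁴)/(360LEI) = -(-15)·(16/5)·(7·8⁴-10·8²·(16/5)²+3·(16/5)⁴)/(360·8·5000) = 146048/1953125 m
Load 2 — point force P=-20 kN at a=6 m (b=L-a=2):
  y_2 = -Pbx(L²-b²-x²)/(6LEI)  [x≤a] = -(-20)·2·(16/5)·(8²-2²-(16/5)²)/(6·8·5000) = 1244/46875 m
Load 3 — uniform load w=17 kN/m over full span:
  y_3 = -wx(L³-2Lx²+x³)/(24EI) = -17·(16/5)·(8³-2·8·(16/5)²+(16/5)³)/(24·5000) = -67456/390625 m
Superposition: y = Σ y_i = -418196/5859375 m ≈ -0.071372 m

y(16/5) = -418196/5859375 m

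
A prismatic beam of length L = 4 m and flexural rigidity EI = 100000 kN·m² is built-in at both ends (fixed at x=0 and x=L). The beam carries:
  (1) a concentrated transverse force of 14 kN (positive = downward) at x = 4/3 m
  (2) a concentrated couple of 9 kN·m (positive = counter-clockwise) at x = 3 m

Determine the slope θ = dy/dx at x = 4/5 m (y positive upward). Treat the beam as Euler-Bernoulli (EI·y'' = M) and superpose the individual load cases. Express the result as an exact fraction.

θ(4/5) = -803/16875000 rad

Load 1 — point force P=14 kN at a=4/3 m (b=L-a=8/3):
  θ_1 = -Pb²x(2aL-(3a+b)x)/(2L³EI)  [x≤a] = -14·(8/3)²·(4/5)·(2·(4/3)·4-(3·(4/3)+(8/3))·(4/5))/(2·4³·100000) = -14/421875 rad
Load 2 — applied couple M₀=9 kN·m at a=3 m (b=L-a=1):
  θ_2 = (R_Ax²/2 - M_Ax)/EI  [x≤a] with R_A=81/32, M_A=45/16 = ((81/32)·(4/5)²/2 - (45/16)·(4/5))/100000 = -9/625000 rad
Superposition: θ = Σ θ_i = -803/16875000 rad ≈ -0.000048 rad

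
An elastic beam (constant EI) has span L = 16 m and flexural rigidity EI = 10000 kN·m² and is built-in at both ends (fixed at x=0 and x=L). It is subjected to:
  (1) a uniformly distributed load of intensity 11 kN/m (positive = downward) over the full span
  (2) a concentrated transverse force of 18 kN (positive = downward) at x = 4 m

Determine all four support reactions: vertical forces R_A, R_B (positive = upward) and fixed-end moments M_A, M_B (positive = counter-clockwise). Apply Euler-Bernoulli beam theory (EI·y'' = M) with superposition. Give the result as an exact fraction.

Load 1 — uniform load w=11 kN/m over full span:
  R_A = wL/2 = 11·16/2 = 88 kN
  M_A = wL²/12 = 11·16²/12 = 704/3 kN·m
  R_B = wL/2 = 11·16/2 = 88 kN
  M_B = -wL²/12 = -11·16²/12 = -704/3 kN·m
Load 2 — point force P=18 kN at a=4 m (b=L-a=12):
  R_A = Pb²(3a+b)/L³ = 18·12²·(3·4+12)/16³ = 243/16 kN
  M_A = Pab²/L² = 18·4·12²/16² = 81/2 kN·m
  R_B = Pa²(a+3b)/L³ = 18·4²·(4+3·12)/16³ = 45/16 kN
  M_B = -Pa²b/L² = -18·4²·12/16² = -27/2 kN·m
Superposition: R_A = 1651/16 kN, M_A = 1651/6 kN·m, R_B = 1453/16 kN, M_B = -1489/6 kN·m

R_A = 1651/16 kN, M_A = 1651/6 kN·m, R_B = 1453/16 kN, M_B = -1489/6 kN·m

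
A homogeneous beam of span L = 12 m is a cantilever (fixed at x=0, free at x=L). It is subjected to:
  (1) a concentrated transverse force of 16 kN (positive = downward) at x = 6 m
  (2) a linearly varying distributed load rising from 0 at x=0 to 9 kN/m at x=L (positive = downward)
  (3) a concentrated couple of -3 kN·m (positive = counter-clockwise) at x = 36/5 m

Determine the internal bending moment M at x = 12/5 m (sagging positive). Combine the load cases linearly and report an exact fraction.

Load 1 — point force P=16 kN at a=6 m (b=L-a=6):
  M_1 = -P(a-x)  [x≤a] = -16·(6-(12/5)) = -288/5 kN·m
Load 2 — triangular load w₀=9 kN/m (0→w₀ over full span):
  M_2 = w₀Lx/2 - w₀L²/3 - w₀x³/(6L) = 9·12·(12/5)/2 - 9·12²/3 - 9·(12/5)³/(6·12) = -38016/125 kN·m
Load 3 — applied couple M₀=-3 kN·m at a=36/5 m (b=L-a=24/5):
  M_3 = M₀  [x≤a] = (-3) = -3 kN·m
Superposition: M = Σ M_i = -45591/125 kN·m ≈ -364.728000 kN·m

M(12/5) = -45591/125 kN·m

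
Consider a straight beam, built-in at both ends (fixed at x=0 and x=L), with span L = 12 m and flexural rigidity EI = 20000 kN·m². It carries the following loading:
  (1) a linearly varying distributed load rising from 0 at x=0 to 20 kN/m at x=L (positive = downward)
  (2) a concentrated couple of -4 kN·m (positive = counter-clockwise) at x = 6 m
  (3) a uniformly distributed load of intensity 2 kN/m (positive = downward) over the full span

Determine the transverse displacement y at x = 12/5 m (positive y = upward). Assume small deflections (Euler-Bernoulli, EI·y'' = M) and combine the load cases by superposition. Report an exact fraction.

y(12/5) = -92637/7812500 m

Load 1 — triangular load w₀=20 kN/m (0→w₀ over full span):
  y_1 = -w₀x²(L-x)²(x+2L)/(120LEI) = -20·(12/5)²·(12-(12/5))²·((12/5)+2·12)/(120·12·20000) = -19008/1953125 m
Load 2 — applied couple M₀=-4 kN·m at a=6 m (b=L-a=6):
  y_2 = (R_Ax³/6 - M_Ax²/2)/EI  [x≤a] with R_A=-1/2, M_A=-1 = ((-1/2)·(12/5)³/6 - (-1)·(12/5)²/2)/20000 = 27/312500 m
Load 3 — uniform load w=2 kN/m over full span:
  y_3 = -wx²(L-x)²/(24EI) = -2·(12/5)²·(12-(12/5))²/(24·20000) = -864/390625 m
Superposition: y = Σ y_i = -92637/7812500 m ≈ -0.011858 m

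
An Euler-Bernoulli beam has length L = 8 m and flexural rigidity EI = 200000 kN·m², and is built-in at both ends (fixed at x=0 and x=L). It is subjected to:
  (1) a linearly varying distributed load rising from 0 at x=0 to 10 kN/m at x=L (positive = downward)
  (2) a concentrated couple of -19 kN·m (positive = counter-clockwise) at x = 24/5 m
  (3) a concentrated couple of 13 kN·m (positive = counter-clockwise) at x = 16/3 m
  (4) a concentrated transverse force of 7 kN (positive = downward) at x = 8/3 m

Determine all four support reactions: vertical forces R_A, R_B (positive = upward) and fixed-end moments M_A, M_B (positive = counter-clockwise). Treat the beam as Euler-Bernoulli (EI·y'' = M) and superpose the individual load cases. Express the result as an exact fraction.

Load 1 — triangular load w₀=10 kN/m (0→w₀ over full span):
  R_A = 3w₀L/20 = 3·10·8/20 = 12 kN
  M_A = w₀L²/30 = 10·8²/30 = 64/3 kN·m
  R_B = 7w₀L/20 = 7·10·8/20 = 28 kN
  M_B = -w₀L²/20 = -10·8²/20 = -32 kN·m
Load 2 — applied couple M₀=-19 kN·m at a=24/5 m (b=L-a=16/5):
  R_A = 6M₀ab/L³ = 6·(-19)·(24/5)·(16/5)/8³ = -171/50 kN
  M_A = M₀b(2a-b)/L² = (-19)·(16/5)·(2·(24/5)-(16/5))/8² = -152/25 kN·m
  R_B = -6M₀ab/L³ = -6·(-19)·(24/5)·(16/5)/8³ = 171/50 kN
  M_B = M₀a(2b-a)/L² = (-19)·(24/5)·(2·(16/5)-(24/5))/8² = -57/25 kN·m
Load 3 — applied couple M₀=13 kN·m at a=16/3 m (b=L-a=8/3):
  R_A = 6M₀ab/L³ = 6·13·(16/3)·(8/3)/8³ = 13/6 kN
  M_A = M₀b(2a-b)/L² = 13·(8/3)·(2·(16/3)-(8/3))/8² = 13/3 kN·m
  R_B = -6M₀ab/L³ = -6·13·(16/3)·(8/3)/8³ = -13/6 kN
  M_B = M₀a(2b-a)/L² = 13·(16/3)·(2·(8/3)-(16/3))/8² = 0 kN·m
Load 4 — point force P=7 kN at a=8/3 m (b=L-a=16/3):
  R_A = Pb²(3a+b)/L³ = 7·(16/3)²·(3·(8/3)+(16/3))/8³ = 140/27 kN
  M_A = Pab²/L² = 7·(8/3)·(16/3)²/8² = 224/27 kN·m
  R_B = Pa²(a+3b)/L³ = 7·(8/3)²·((8/3)+3·(16/3))/8³ = 49/27 kN
  M_B = -Pa²b/L² = -7·(8/3)²·(16/3)/8² = -112/27 kN·m
Superposition: R_A = 10754/675 kN, M_A = 18821/675 kN·m, R_B = 20971/675 kN, M_B = -25939/675 kN·m

R_A = 10754/675 kN, M_A = 18821/675 kN·m, R_B = 20971/675 kN, M_B = -25939/675 kN·m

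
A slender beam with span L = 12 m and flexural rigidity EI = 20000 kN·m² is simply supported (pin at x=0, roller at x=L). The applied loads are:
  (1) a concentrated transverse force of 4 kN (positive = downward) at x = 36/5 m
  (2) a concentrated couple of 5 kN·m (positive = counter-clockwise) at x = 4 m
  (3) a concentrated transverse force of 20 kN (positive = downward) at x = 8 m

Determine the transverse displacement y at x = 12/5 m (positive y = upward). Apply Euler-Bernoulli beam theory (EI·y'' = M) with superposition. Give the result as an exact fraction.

Load 1 — point force P=4 kN at a=36/5 m (b=L-a=24/5):
  y_1 = -Pbx(L²-b²-x²)/(6LEI)  [x≤a] = -4·(24/5)·(12/5)·(12²-(24/5)²-(12/5)²)/(6·12·20000) = -288/78125 m
Load 2 — applied couple M₀=5 kN·m at a=4 m (b=L-a=8):
  y_2 = (M₀x³/(6L)+C₁x)/EI  [x≤a] with C₁=M₀(3b²-L²)/(6L)=10/3 = (5·(12/5)³/(6·12)+(10/3)·(12/5))/20000 = 7/15625 m
Load 3 — point force P=20 kN at a=8 m (b=L-a=4):
  y_3 = -Pbx(L²-b²-x²)/(6LEI)  [x≤a] = -20·4·(12/5)·(12²-4²-(12/5)²)/(6·12·20000) = -764/46875 m
Superposition: y = Σ y_i = -4579/234375 m ≈ -0.019537 m

y(12/5) = -4579/234375 m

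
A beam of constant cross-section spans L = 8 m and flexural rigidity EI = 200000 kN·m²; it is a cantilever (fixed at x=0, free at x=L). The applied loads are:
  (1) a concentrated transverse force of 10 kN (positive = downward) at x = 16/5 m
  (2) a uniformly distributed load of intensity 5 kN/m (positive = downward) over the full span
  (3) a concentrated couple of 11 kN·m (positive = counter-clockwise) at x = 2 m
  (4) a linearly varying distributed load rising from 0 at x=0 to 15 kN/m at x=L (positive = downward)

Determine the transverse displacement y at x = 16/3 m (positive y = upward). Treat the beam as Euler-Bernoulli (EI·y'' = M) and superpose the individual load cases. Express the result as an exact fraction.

Load 1 — point force P=10 kN at a=16/5 m (b=L-a=24/5):
  y_1 = -Pa²(3x-a)/(6EI)  [x>a] = -10·(16/5)²·(3·(16/3)-(16/5))/(6·200000) = -256/234375 m
Load 2 — uniform load w=5 kN/m over full span:
  y_2 = -wx²(x²-4Lx+6L²)/(24EI) = -5·(16/3)²·((16/3)²-4·8·(16/3)+6·8²)/(24·200000) = -1088/151875 m
Load 3 — applied couple M₀=11 kN·m at a=2 m (b=L-a=6):
  y_3 = M₀a(2x-a)/(2EI)  [x>a] = 11·2·(2·(16/3)-2)/(2·200000) = 143/300000 m
Load 4 — triangular load w₀=15 kN/m (0→w₀ over full span):
  y_4 = (w₀Lx³/12-w₀L²x²/6-w₀x⁵/(120L))/EI = (15·8·(16/3)³/12-15·8²·(16/3)²/6-15·(16/3)⁵/(120·8))/200000 = -11776/759375 m
Superposition: y = Σ y_i = -14146777/607500000 m ≈ -0.023287 m

y(16/3) = -14146777/607500000 m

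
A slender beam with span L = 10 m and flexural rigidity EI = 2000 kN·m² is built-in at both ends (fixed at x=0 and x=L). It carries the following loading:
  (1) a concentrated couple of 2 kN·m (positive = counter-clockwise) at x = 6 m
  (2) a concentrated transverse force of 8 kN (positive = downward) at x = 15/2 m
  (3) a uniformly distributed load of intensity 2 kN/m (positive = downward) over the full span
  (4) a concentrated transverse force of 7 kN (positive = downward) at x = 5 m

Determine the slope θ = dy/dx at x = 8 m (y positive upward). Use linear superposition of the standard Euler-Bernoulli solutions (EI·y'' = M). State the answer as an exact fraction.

θ(8) = 8899/500000 rad

Load 1 — applied couple M₀=2 kN·m at a=6 m (b=L-a=4):
  θ_1 = (R_Ax²/2 - M_Ax - M₀(x-a))/EI  [x>a] with R_A=36/125, M_A=16/25 = ((36/125)·8²/2 - (16/25)·8 - 2·(8-6))/2000 = 3/62500 rad
Load 2 — point force P=8 kN at a=15/2 m (b=L-a=5/2):
  θ_2 = Pa²(L-x)(2bL-(3b+a)(L-x))/(2L³EI)  [x>a] = 8·(15/2)²·(10-8)·(2·(5/2)·10-(3·(5/2)+(15/2))·(10-8))/(2·10³·2000) = 9/2000 rad
Load 3 — uniform load w=2 kN/m over full span:
  θ_3 = -wx(L-x)(L-2x)/(12EI) = -2·8·(10-8)·(10-2·8)/(12·2000) = 1/125 rad
Load 4 — point force P=7 kN at a=5 m (b=L-a=5):
  θ_4 = Pa²(L-x)(2bL-(3b+a)(L-x))/(2L³EI)  [x>a] = 7·5²·(10-8)·(2·5·10-(3·5+5)·(10-8))/(2·10³·2000) = 21/4000 rad
Superposition: θ = Σ θ_i = 8899/500000 rad ≈ 0.017798 rad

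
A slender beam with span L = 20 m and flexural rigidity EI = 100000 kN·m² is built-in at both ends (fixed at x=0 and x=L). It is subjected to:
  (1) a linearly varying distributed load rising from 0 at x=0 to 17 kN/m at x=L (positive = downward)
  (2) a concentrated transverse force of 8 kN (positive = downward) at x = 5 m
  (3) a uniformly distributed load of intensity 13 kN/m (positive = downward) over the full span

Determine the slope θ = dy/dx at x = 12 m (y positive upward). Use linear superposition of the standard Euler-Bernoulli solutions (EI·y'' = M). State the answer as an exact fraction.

θ(12) = 817/125000 rad

Load 1 — triangular load w₀=17 kN/m (0→w₀ over full span):
  θ_1 = -w₀(2x(L-x)(L-2x)(x+2L)+x²(L-x)²)/(120LEI) = -17·(2·12·(20-12)·(20-2·12)·(12+2·20)+12²·(20-12)²)/(120·20·100000) = 34/15625 rad
Load 2 — point force P=8 kN at a=5 m (b=L-a=15):
  θ_2 = Pa²(L-x)(2bL-(3b+a)(L-x))/(2L³EI)  [x>a] = 8·5²·(20-12)·(2·15·20-(3·15+5)·(20-12))/(2·20³·100000) = 1/5000 rad
Load 3 — uniform load w=13 kN/m over full span:
  θ_3 = -wx(L-x)(L-2x)/(12EI) = -13·12·(20-12)·(20-2·12)/(12·100000) = 13/3125 rad
Superposition: θ = Σ θ_i = 817/125000 rad ≈ 0.006536 rad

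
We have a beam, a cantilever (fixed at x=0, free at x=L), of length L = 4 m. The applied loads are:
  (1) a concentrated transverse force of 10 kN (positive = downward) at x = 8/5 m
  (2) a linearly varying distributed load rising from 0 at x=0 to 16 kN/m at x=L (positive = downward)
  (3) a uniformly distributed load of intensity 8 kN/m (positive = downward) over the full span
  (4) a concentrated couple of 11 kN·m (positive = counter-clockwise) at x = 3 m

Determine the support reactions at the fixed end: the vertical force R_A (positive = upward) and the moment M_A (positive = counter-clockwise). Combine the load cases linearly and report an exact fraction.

Load 1 — point force P=10 kN at a=8/5 m (b=L-a=12/5):
  R_A = P = 10 kN
  M_A = Pa = 10·(8/5) = 16 kN·m
Load 2 — triangular load w₀=16 kN/m (0→w₀ over full span):
  R_A = w₀L/2 = 16·4/2 = 32 kN
  M_A = w₀L²/3 = 16·4²/3 = 256/3 kN·m
Load 3 — uniform load w=8 kN/m over full span:
  R_A = wL = 8·4 = 32 kN
  M_A = wL²/2 = 8·4²/2 = 64 kN·m
Load 4 — applied couple M₀=11 kN·m at a=3 m (b=L-a=1):
  R_A = 0 kN
  M_A = -M₀ = -11 kN·m
Superposition: R_A = 74 kN, M_A = 463/3 kN·m

R_A = 74 kN, M_A = 463/3 kN·m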